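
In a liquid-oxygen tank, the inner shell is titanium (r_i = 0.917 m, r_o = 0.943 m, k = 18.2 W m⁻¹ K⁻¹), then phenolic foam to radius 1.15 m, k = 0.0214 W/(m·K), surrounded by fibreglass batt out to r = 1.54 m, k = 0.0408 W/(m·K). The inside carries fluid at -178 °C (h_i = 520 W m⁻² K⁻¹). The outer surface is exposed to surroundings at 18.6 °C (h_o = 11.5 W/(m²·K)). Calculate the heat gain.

Treat each layer as a resistance in series:
  R_conv,in = 1/(4πr²h) = 1/(4π·0.917²·520) = 1.820×10^-4 K/W
  R_titanium = (1/0.917 − 1/0.943)/(4πk) = 0.03007/(4π·18.2) = 1.315×10^-4 K/W
  R_phenolic foam = (1/0.943 − 1/1.15)/(4πk) = 0.1909/(4π·0.0214) = 0.7098 K/W
  R_fibreglass batt = (1/1.15 − 1/1.54)/(4πk) = 0.2202/(4π·0.0408) = 0.4295 K/W
  R_conv,out = 1/(4πr²h) = 1/(4π·1.54²·11.5) = 0.002918 K/W
ΣR = 1.820×10^-4 + 1.315×10^-4 + 0.7098 + 0.4295 + 0.002918 = 1.143 K/W
Q = ΔT/ΣR = (-178 °C − 18.6 °C)/1.143 = -172 W
(Negative Q ⇒ heat flows inward; heat gain = 172 W.)

Q = 172 W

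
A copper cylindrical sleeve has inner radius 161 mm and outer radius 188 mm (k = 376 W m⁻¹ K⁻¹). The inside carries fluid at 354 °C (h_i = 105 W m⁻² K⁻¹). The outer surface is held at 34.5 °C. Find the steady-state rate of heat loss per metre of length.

Treat each layer as a resistance in series:
  R'_conv,in = 1/(2πr h) = 1/(2π·0.161·105) = 0.009415 m·K/W
  R'_copper = ln(0.188/0.161)/(2πk) = 0.1550/(2π·376) = 6.563×10^-5 m·K/W
ΣR = 0.009415 + 6.563×10^-5 = 0.009481 m·K/W
Q' = ΔT/ΣR = (354 °C − 34.5 °C)/0.009481 = 33700 W/m

Q' = 33.7 kW/m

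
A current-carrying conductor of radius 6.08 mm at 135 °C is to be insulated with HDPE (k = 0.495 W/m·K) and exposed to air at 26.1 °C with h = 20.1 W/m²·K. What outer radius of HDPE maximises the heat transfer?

r_cr = 2.46 cm

For a cylinder, r_cr = k_ins/h = 0.495/20.1 = 0.0246 m = 2.46 cm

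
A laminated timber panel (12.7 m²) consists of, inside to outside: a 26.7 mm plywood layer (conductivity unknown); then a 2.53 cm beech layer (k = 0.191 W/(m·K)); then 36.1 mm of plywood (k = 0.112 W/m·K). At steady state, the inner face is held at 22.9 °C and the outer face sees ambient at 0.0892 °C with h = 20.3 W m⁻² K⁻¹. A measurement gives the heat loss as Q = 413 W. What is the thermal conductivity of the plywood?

k = 0.135 W/m·K

ΣR = ΔT/Q = |22.9 − 0.0892|/413 = 0.05523 K/W
Known resistances:
  R_beech = L/(kA) = 0.0253/(0.191·12.7) = 0.01043 K/W
  R_plywood = L/(kA) = 0.0361/(0.112·12.7) = 0.02538 K/W
  R_conv,out = 1/(hA) = 1/(20.3·12.7) = 0.003879 K/W
R_plywood = ΣR − ΣR_known = 0.05523 − 0.03969 = 0.01554 K/W
L/(kA) = 0.01554 ⇒ k = 0.0267/(0.01554·12.7) = 0.135 W/m·K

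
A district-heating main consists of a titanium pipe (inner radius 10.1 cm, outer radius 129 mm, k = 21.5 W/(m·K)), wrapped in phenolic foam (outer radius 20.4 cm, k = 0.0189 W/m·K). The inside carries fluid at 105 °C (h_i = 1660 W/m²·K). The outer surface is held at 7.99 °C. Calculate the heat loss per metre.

Resistance network (inner→outer):
  R'_conv,in = 1/(2πr h) = 1/(2π·0.101·1660) = 9.493×10^-4 m·K/W
  R'_titanium = ln(0.129/0.101)/(2πk) = 0.2447/(2π·21.5) = 0.001811 m·K/W
  R'_phenolic foam = ln(0.204/0.129)/(2πk) = 0.4583/(2π·0.0189) = 3.859 m·K/W
ΣR = 9.493×10^-4 + 0.001811 + 3.859 = 3.862 m·K/W
Q' = ΔT/ΣR = (105 °C − 7.99 °C)/3.862 = 25.1 W/m

Q' = 25.1 W/m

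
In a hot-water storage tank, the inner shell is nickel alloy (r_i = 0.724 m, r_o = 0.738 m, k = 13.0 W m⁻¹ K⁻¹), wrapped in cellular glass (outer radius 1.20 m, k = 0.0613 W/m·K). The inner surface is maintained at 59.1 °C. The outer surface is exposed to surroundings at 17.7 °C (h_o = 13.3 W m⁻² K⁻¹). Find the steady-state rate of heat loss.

Series thermal resistances, inner to outer:
  R_nickel alloy = (1/0.724 − 1/0.738)/(4πk) = 0.02620/(4π·13.0) = 1.604×10^-4 K/W
  R_cellular glass = (1/0.738 − 1/1.20)/(4πk) = 0.5217/(4π·0.0613) = 0.6772 K/W
  R_conv,out = 1/(4πr²h) = 1/(4π·1.20²·13.3) = 0.004155 K/W
ΣR = 1.604×10^-4 + 0.6772 + 0.004155 = 0.6815 K/W
Q = ΔT/ΣR = (59.1 °C − 17.7 °C)/0.6815 = 60.7 W

Q = 60.7 W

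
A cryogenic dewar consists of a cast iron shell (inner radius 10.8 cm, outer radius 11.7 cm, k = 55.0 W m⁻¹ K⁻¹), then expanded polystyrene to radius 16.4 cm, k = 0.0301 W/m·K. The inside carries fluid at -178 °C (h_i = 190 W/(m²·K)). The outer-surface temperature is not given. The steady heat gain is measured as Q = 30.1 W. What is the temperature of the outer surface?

Sum the resistances:
  R_conv,in = 1/(4πr²h) = 1/(4π·0.108²·190) = 0.03591 K/W
  R_cast iron = (1/0.108 − 1/0.117)/(4πk) = 0.7123/(4π·55.0) = 0.001031 K/W
  R_expanded polystyrene = (1/0.117 − 1/0.164)/(4πk) = 2.449/(4π·0.0301) = 6.476 K/W
ΣR = 6.513 K/W
ΔT = Q·ΣR = 30.1 × 6.513 = 196.0 K
Heat flows inward, so T_out = T_in + ΔT = -178 + 196.0 = 18.0 °C

T_out = 18.0 °C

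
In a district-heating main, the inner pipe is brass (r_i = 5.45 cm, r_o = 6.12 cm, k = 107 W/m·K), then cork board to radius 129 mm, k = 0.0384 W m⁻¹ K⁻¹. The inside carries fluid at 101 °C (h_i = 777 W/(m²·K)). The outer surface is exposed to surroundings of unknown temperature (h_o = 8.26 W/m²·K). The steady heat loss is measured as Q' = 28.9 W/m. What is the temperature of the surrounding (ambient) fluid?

Sum the resistances:
  R'_conv,in = 1/(2πr h) = 1/(2π·0.0545·777) = 0.003758 m·K/W
  R'_brass = ln(0.0612/0.0545)/(2πk) = 0.1159/(2π·107) = 1.725×10^-4 m·K/W
  R'_cork board = ln(0.129/0.0612)/(2πk) = 0.7457/(2π·0.0384) = 3.091 m·K/W
  R'_conv,out = 1/(2πr h) = 1/(2π·0.129·8.26) = 0.1494 m·K/W
ΣR = 3.244 m·K/W
ΔT = Q'·ΣR = 28.9 × 3.244 = 93.75 K
Heat flows outward, so T_out = T_in − ΔT = 101 − 93.75 = 7.25 °C

T_out = 7.25 °C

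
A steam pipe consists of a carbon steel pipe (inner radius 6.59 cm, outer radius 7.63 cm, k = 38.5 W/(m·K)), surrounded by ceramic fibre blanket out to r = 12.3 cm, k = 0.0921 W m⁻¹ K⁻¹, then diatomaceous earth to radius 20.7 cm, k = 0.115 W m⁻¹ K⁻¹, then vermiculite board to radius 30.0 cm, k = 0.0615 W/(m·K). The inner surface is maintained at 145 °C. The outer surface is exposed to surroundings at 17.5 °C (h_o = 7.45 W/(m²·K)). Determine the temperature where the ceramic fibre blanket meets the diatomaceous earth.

T = 104 °C

Treat each layer as a resistance in series:
  R'_carbon steel = ln(0.0763/0.0659)/(2πk) = 0.1465/(2π·38.5) = 6.058×10^-4 m·K/W
  R'_ceramic fibre blanket = ln(0.123/0.0763)/(2πk) = 0.4775/(2π·0.0921) = 0.8252 m·K/W
  R'_diatomaceous earth = ln(0.207/0.123)/(2πk) = 0.5205/(2π·0.115) = 0.7204 m·K/W
  R'_vermiculite board = ln(0.300/0.207)/(2πk) = 0.3711/(2π·0.0615) = 0.9603 m·K/W
  R'_conv,out = 1/(2πr h) = 1/(2π·0.300·7.45) = 0.07121 m·K/W
ΣR = 6.058×10^-4 + 0.8252 + 0.7204 + 0.9603 + 0.07121 = 2.578 m·K/W
Q' = ΔT/ΣR = (145 °C − 17.5 °C)/2.578 = 49.46 W/m
From the inner boundary to the ceramic fibre blanket/diatomaceous earth interface, ΣR_partial = 0.8258 m·K/W.
T_interface = T_in − Q'·ΣR_partial = 145 °C − (49.46)(0.8258) = 104 °C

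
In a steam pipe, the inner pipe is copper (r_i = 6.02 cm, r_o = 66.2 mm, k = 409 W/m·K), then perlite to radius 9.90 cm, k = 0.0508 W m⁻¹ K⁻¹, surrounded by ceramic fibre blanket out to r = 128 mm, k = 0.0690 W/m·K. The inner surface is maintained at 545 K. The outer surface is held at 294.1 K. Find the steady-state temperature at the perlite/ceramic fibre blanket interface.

T = 374 K

Resistance network (inner→outer):
  R'_copper = ln(0.0662/0.0602)/(2πk) = 0.09501/(2π·409) = 3.697×10^-5 m·K/W
  R'_perlite = ln(0.0990/0.0662)/(2πk) = 0.4024/(2π·0.0508) = 1.261 m·K/W
  R'_ceramic fibre blanket = ln(0.128/0.0990)/(2πk) = 0.2569/(2π·0.0690) = 0.5926 m·K/W
ΣR = 3.697×10^-5 + 1.261 + 0.5926 = 1.854 m·K/W
Q' = ΔT/ΣR = (545 K − 294.1 K)/1.854 = 135.3 W/m
From the inner boundary to the perlite/ceramic fibre blanket interface, ΣR_partial = 1.261 m·K/W.
T_interface = T_in − Q'·ΣR_partial = 545 K − (135.3)(1.261) = 374 K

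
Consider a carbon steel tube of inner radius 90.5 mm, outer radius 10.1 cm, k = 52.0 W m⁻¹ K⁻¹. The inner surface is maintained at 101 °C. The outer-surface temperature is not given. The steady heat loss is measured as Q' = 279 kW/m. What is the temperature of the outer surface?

Sum the resistances:
  R'_carbon steel = ln(0.101/0.0905)/(2πk) = 0.1098/(2π·52.0) = 3.360×10^-4 m·K/W
ΣR = 3.360×10^-4 m·K/W
ΔT = Q'·ΣR = 2.79×10^5 × 3.360×10^-4 = 93.74 K
Heat flows outward, so T_out = T_in − ΔT = 101 − 93.74 = 7.26 °C

T_out = 7.26 °C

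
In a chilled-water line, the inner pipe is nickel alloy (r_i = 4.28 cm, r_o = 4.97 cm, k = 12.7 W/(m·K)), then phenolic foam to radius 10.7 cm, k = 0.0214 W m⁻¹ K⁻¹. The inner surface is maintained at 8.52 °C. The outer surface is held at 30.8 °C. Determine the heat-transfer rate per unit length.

Q' = 3.91 W/m

Resistance network (inner→outer):
  R'_nickel alloy = ln(0.0497/0.0428)/(2πk) = 0.1495/(2π·12.7) = 0.001873 m·K/W
  R'_phenolic foam = ln(0.107/0.0497)/(2πk) = 0.7668/(2π·0.0214) = 5.703 m·K/W
ΣR = 0.001873 + 5.703 = 5.705 m·K/W
Q' = ΔT/ΣR = (8.52 °C − 30.8 °C)/5.705 = -3.91 W/m
(Negative Q' ⇒ heat flows inward; heat gain = 3.91 W/m.)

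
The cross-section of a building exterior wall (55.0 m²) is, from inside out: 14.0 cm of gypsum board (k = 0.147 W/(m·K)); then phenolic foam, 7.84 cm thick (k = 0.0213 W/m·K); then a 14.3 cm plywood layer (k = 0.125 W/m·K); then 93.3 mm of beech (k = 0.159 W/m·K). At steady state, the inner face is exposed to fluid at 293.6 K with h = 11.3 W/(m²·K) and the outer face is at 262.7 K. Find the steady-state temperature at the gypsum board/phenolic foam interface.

Series thermal resistances, inner to outer:
  R_conv,in = 1/(hA) = 1/(11.3·55.0) = 0.001609 K/W
  R_gypsum board = L/(kA) = 0.140/(0.147·55.0) = 0.01732 K/W
  R_phenolic foam = L/(kA) = 0.0784/(0.0213·55.0) = 0.06692 K/W
  R_plywood = L/(kA) = 0.143/(0.125·55.0) = 0.02080 K/W
  R_beech = L/(kA) = 0.0933/(0.159·55.0) = 0.01067 K/W
ΣR = 0.001609 + 0.01732 + 0.06692 + 0.02080 + 0.01067 = 0.1173 K/W
Q = ΔT/ΣR = (293.6 K − 262.7 K)/0.1173 = 263.4 W
From the inner boundary to the gypsum board/phenolic foam interface, ΣR_partial = 0.01893 K/W.
T_interface = T_in − Q·ΣR_partial = 293.6 K − (263.4)(0.01893) = 288.6 K

T = 288.6 K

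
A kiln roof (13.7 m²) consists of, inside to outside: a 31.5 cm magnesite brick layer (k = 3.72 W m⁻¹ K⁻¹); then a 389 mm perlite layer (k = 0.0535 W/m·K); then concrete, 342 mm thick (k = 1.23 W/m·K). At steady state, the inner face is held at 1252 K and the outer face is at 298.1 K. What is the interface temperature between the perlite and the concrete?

T = 332.8 K

Treat each layer as a resistance in series:
  R_magnesite brick = L/(kA) = 0.315/(3.72·13.7) = 0.006181 K/W
  R_perlite = L/(kA) = 0.389/(0.0535·13.7) = 0.5307 K/W
  R_concrete = L/(kA) = 0.342/(1.23·13.7) = 0.02030 K/W
ΣR = 0.006181 + 0.5307 + 0.02030 = 0.5572 K/W
Q = ΔT/ΣR = (1252 K − 298.1 K)/0.5572 = 1712 W
From the inner boundary to the perlite/concrete interface, ΣR_partial = 0.5369 K/W.
T_interface = T_in − Q·ΣR_partial = 1252 K − (1712)(0.5369) = 332.8 K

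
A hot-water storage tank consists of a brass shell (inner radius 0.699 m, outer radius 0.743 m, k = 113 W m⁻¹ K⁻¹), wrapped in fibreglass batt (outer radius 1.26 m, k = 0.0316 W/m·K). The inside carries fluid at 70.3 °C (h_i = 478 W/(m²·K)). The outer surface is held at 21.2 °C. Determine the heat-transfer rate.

Resistance network (inner→outer):
  R_conv,in = 1/(4πr²h) = 1/(4π·0.699²·478) = 3.407×10^-4 K/W
  R_brass = (1/0.699 − 1/0.743)/(4πk) = 0.08472/(4π·113) = 5.966×10^-5 K/W
  R_fibreglass batt = (1/0.743 − 1/1.26)/(4πk) = 0.5522/(4π·0.0316) = 1.391 K/W
ΣR = 3.407×10^-4 + 5.966×10^-5 + 1.391 = 1.391 K/W
Q = ΔT/ΣR = (70.3 °C − 21.2 °C)/1.391 = 35.3 W

Q = 35.3 W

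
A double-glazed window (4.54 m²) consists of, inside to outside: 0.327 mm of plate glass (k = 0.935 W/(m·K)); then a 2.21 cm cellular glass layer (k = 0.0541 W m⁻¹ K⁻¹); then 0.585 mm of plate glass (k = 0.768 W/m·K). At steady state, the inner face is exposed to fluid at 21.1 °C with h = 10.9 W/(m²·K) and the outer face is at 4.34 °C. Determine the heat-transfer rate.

Series thermal resistances, inner to outer:
  R_conv,in = 1/(hA) = 1/(10.9·4.54) = 0.02021 K/W
  R_plate glass = L/(kA) = 3.27×10^-4/(0.935·4.54) = 7.703×10^-5 K/W
  R_cellular glass = L/(kA) = 0.0221/(0.0541·4.54) = 0.08998 K/W
  R_plate glass = L/(kA) = 5.85×10^-4/(0.768·4.54) = 1.678×10^-4 K/W
ΣR = 0.02021 + 7.703×10^-5 + 0.08998 + 1.678×10^-4 = 0.1104 K/W
Q = ΔT/ΣR = (21.1 °C − 4.34 °C)/0.1104 = 152 W

Q = 152 W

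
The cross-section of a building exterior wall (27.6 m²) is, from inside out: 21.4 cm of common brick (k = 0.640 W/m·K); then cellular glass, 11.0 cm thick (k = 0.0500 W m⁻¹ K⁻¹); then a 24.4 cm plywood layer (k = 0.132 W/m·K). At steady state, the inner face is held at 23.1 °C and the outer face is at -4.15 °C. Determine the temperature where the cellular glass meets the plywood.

T = 7.34 °C

Series thermal resistances, inner to outer:
  R_common brick = L/(kA) = 0.214/(0.640·27.6) = 0.01212 K/W
  R_cellular glass = L/(kA) = 0.110/(0.0500·27.6) = 0.07971 K/W
  R_plywood = L/(kA) = 0.244/(0.132·27.6) = 0.06697 K/W
ΣR = 0.01212 + 0.07971 + 0.06697 = 0.1588 K/W
Q = ΔT/ΣR = (23.1 °C − -4.15 °C)/0.1588 = 171.6 W
From the inner boundary to the cellular glass/plywood interface, ΣR_partial = 0.09183 K/W.
T_interface = T_in − Q·ΣR_partial = 23.1 °C − (171.6)(0.09183) = 7.34 °C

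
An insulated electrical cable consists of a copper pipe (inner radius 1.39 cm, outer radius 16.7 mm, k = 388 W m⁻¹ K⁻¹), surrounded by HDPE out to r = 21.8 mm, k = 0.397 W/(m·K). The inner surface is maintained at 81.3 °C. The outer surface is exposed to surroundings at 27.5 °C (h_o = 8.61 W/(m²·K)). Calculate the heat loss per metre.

Q' = 56.3 W/m

Series thermal resistances, inner to outer:
  R'_copper = ln(0.0167/0.0139)/(2πk) = 0.1835/(2π·388) = 7.528×10^-5 m·K/W
  R'_HDPE = ln(0.0218/0.0167)/(2πk) = 0.2665/(2π·0.397) = 0.1068 m·K/W
  R'_conv,out = 1/(2πr h) = 1/(2π·0.0218·8.61) = 0.8479 m·K/W
ΣR = 7.528×10^-5 + 0.1068 + 0.8479 = 0.9548 m·K/W
Q' = ΔT/ΣR = (81.3 °C − 27.5 °C)/0.9548 = 56.3 W/m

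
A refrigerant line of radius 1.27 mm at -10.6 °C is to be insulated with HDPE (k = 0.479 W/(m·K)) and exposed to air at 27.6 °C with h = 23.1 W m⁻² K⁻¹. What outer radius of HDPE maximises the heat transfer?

r_cr = 2.07 cm

For a cylinder, r_cr = k_ins/h = 0.479/23.1 = 0.0207 m = 2.07 cm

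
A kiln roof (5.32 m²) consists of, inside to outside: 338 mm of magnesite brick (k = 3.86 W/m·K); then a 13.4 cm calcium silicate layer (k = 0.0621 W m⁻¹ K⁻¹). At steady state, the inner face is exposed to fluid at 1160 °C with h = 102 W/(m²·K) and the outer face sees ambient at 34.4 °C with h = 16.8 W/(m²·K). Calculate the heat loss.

Resistance network (inner→outer):
  R_conv,in = 1/(hA) = 1/(102·5.32) = 0.001843 K/W
  R_magnesite brick = L/(kA) = 0.338/(3.86·5.32) = 0.01646 K/W
  R_calcium silicate = L/(kA) = 0.134/(0.0621·5.32) = 0.4056 K/W
  R_conv,out = 1/(hA) = 1/(16.8·5.32) = 0.01119 K/W
ΣR = 0.001843 + 0.01646 + 0.4056 + 0.01119 = 0.4351 K/W
Q = ΔT/ΣR = (1160 °C − 34.4 °C)/0.4351 = 2590 W

Q = 2590 W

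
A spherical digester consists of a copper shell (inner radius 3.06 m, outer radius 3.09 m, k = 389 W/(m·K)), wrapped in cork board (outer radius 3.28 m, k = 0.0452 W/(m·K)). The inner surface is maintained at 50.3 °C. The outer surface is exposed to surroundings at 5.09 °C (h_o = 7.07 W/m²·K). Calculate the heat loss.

Series thermal resistances, inner to outer:
  R_copper = (1/3.06 − 1/3.09)/(4πk) = 0.003173/(4π·389) = 6.491×10^-7 K/W
  R_cork board = (1/3.09 − 1/3.28)/(4πk) = 0.01875/(4π·0.0452) = 0.03300 K/W
  R_conv,out = 1/(4πr²h) = 1/(4π·3.28²·7.07) = 0.001046 K/W
ΣR = 6.491×10^-7 + 0.03300 + 0.001046 = 0.03405 K/W
Q = ΔT/ΣR = (50.3 °C − 5.09 °C)/0.03405 = 1330 W

Q = 1330 W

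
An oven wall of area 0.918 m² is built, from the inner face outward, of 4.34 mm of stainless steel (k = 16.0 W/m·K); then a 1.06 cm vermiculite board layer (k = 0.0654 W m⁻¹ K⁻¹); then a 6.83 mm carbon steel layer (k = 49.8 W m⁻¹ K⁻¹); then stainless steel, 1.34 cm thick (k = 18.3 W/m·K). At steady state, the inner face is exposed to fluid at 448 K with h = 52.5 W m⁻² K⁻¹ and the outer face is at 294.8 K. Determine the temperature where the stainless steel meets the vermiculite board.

Treat each layer as a resistance in series:
  R_conv,in = 1/(hA) = 1/(52.5·0.918) = 0.02075 K/W
  R_stainless steel = L/(kA) = 0.00434/(16.0·0.918) = 2.955×10^-4 K/W
  R_vermiculite board = L/(kA) = 0.0106/(0.0654·0.918) = 0.1766 K/W
  R_carbon steel = L/(kA) = 0.00683/(49.8·0.918) = 1.494×10^-4 K/W
  R_stainless steel = L/(kA) = 0.0134/(18.3·0.918) = 7.976×10^-4 K/W
ΣR = 0.02075 + 2.955×10^-4 + 0.1766 + 1.494×10^-4 + 7.976×10^-4 = 0.1986 K/W
Q = ΔT/ΣR = (448 K − 294.8 K)/0.1986 = 771.4 W
From the inner boundary to the stainless steel/vermiculite board interface, ΣR_partial = 0.02105 K/W.
T_interface = T_in − Q·ΣR_partial = 448 K − (771.4)(0.02105) = 432 K

T = 432 K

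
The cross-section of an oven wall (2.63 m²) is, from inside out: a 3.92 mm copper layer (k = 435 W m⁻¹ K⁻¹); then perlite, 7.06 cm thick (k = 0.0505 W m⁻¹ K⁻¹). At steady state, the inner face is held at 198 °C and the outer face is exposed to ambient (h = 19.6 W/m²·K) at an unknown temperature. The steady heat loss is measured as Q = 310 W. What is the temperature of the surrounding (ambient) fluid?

Series resistances:
  R_copper = L/(kA) = 0.00392/(435·2.63) = 3.426×10^-6 K/W
  R_perlite = L/(kA) = 0.0706/(0.0505·2.63) = 0.5316 K/W
  R_conv,out = 1/(hA) = 1/(19.6·2.63) = 0.01940 K/W
ΣR = 0.5510 K/W
ΔT = Q·ΣR = 310 × 0.5510 = 170.8 K
Heat flows outward, so T_out = T_in − ΔT = 198 − 170.8 = 27.2 °C

T_out = 27.2 °C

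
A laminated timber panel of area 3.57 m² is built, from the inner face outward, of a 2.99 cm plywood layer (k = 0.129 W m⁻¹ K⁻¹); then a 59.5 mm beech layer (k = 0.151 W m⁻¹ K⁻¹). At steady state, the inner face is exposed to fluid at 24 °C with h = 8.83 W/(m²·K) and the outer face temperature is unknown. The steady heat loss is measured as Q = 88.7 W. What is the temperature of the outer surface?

T_out = 5.64 °C

Series resistances:
  R_conv,in = 1/(hA) = 1/(8.83·3.57) = 0.03172 K/W
  R_plywood = L/(kA) = 0.0299/(0.129·3.57) = 0.06493 K/W
  R_beech = L/(kA) = 0.0595/(0.151·3.57) = 0.1104 K/W
ΣR = 0.2070 K/W
ΔT = Q·ΣR = 88.7 × 0.2070 = 18.36 K
Heat flows outward, so T_out = T_in − ΔT = 24 − 18.36 = 5.64 °C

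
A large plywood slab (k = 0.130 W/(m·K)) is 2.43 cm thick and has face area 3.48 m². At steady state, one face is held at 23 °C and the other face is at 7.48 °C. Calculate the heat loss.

Q = kA·ΔT/L = 0.130 × 3.48 × |23 °C − 7.48 °C| / 0.0243 = 289 W

Q = 289 W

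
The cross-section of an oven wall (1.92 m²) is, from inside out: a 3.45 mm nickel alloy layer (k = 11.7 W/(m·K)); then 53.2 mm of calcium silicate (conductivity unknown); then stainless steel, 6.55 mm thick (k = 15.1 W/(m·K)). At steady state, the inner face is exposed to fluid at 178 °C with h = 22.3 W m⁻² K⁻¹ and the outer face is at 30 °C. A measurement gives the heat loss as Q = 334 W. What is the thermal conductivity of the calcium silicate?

k = 0.0661 W/m·K

ΣR = ΔT/Q = |178 − 30|/334 = 0.4431 K/W
Known resistances:
  R_conv,in = 1/(hA) = 1/(22.3·1.92) = 0.02336 K/W
  R_nickel alloy = L/(kA) = 0.00345/(11.7·1.92) = 1.536×10^-4 K/W
  R_stainless steel = L/(kA) = 0.00655/(15.1·1.92) = 2.259×10^-4 K/W
R_calcium silicate = ΣR − ΣR_known = 0.4431 − 0.02374 = 0.4194 K/W
L/(kA) = 0.4194 ⇒ k = 0.0532/(0.4194·1.92) = 0.0661 W/m·K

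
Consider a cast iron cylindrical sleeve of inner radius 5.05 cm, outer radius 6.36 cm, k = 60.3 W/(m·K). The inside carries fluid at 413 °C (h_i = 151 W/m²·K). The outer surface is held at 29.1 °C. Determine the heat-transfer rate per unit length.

Treat each layer as a resistance in series:
  R'_conv,in = 1/(2πr h) = 1/(2π·0.0505·151) = 0.02087 m·K/W
  R'_cast iron = ln(0.0636/0.0505)/(2πk) = 0.2306/(2π·60.3) = 6.087×10^-4 m·K/W
ΣR = 0.02087 + 6.087×10^-4 = 0.02148 m·K/W
Q' = ΔT/ΣR = (413 °C − 29.1 °C)/0.02148 = 17900 W/m

Q' = 17.9 kW/m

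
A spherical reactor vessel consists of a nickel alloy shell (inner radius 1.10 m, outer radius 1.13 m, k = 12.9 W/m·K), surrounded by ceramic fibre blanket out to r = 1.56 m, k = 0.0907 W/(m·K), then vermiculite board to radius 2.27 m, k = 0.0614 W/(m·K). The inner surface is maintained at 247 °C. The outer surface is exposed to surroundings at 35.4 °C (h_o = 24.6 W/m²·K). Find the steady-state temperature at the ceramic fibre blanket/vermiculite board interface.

Resistance network (inner→outer):
  R_nickel alloy = (1/1.10 − 1/1.13)/(4πk) = 0.02414/(4π·12.9) = 1.489×10^-4 K/W
  R_ceramic fibre blanket = (1/1.13 − 1/1.56)/(4πk) = 0.2439/(4π·0.0907) = 0.2140 K/W
  R_vermiculite board = (1/1.56 − 1/2.27)/(4πk) = 0.2005/(4π·0.0614) = 0.2599 K/W
  R_conv,out = 1/(4πr²h) = 1/(4π·2.27²·24.6) = 6.278×10^-4 K/W
ΣR = 1.489×10^-4 + 0.2140 + 0.2599 + 6.278×10^-4 = 0.4747 K/W
Q = ΔT/ΣR = (247 °C − 35.4 °C)/0.4747 = 445.8 W
From the inner boundary to the ceramic fibre blanket/vermiculite board interface, ΣR_partial = 0.2141 K/W.
T_interface = T_in − Q·ΣR_partial = 247 °C − (445.8)(0.2141) = 152 °C

T = 152 °C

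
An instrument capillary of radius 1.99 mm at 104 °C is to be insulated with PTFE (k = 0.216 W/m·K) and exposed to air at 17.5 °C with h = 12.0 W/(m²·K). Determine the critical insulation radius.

r_cr = 1.80 cm

For a cylinder, r_cr = k_ins/h = 0.216/12.0 = 0.0180 m = 1.80 cm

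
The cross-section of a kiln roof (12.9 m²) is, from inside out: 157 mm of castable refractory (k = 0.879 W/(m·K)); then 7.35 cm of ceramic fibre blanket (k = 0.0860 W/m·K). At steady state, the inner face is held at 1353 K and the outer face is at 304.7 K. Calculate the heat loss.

Q = 13100 W

Resistance network (inner→outer):
  R_castable refractory = L/(kA) = 0.157/(0.879·12.9) = 0.01385 K/W
  R_ceramic fibre blanket = L/(kA) = 0.0735/(0.0860·12.9) = 0.06625 K/W
ΣR = 0.01385 + 0.06625 = 0.08010 K/W
Q = ΔT/ΣR = (1353 K − 304.7 K)/0.08010 = 13100 W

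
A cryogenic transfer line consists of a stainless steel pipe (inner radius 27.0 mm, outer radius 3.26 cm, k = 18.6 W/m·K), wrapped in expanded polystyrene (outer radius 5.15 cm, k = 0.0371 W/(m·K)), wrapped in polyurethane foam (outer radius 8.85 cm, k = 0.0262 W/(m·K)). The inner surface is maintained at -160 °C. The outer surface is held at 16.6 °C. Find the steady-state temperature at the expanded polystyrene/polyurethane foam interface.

T = -94.0 °C

Resistance network (inner→outer):
  R'_stainless steel = ln(0.0326/0.0270)/(2πk) = 0.1885/(2π·18.6) = 0.001613 m·K/W
  R'_expanded polystyrene = ln(0.0515/0.0326)/(2πk) = 0.4573/(2π·0.0371) = 1.962 m·K/W
  R'_polyurethane foam = ln(0.0885/0.0515)/(2πk) = 0.5414/(2π·0.0262) = 3.289 m·K/W
ΣR = 0.001613 + 1.962 + 3.289 = 5.253 m·K/W
Q' = ΔT/ΣR = (-160 °C − 16.6 °C)/5.253 = -33.62 W/m
From the inner boundary to the expanded polystyrene/polyurethane foam interface, ΣR_partial = 1.964 m·K/W.
T_interface = T_in − Q'·ΣR_partial = -160 °C − (-33.62)(1.964) = -94.0 °C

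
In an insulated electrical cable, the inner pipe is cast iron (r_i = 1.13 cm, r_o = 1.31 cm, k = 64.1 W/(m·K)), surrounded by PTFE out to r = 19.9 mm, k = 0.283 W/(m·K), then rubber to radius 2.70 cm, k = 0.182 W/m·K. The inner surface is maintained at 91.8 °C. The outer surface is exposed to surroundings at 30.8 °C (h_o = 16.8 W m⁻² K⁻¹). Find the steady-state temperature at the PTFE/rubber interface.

T = 75.0 °C

Treat each layer as a resistance in series:
  R'_cast iron = ln(0.0131/0.0113)/(2πk) = 0.1478/(2π·64.1) = 3.670×10^-4 m·K/W
  R'_PTFE = ln(0.0199/0.0131)/(2πk) = 0.4181/(2π·0.283) = 0.2351 m·K/W
  R'_rubber = ln(0.0270/0.0199)/(2πk) = 0.3051/(2π·0.182) = 0.2668 m·K/W
  R'_conv,out = 1/(2πr h) = 1/(2π·0.0270·16.8) = 0.3509 m·K/W
ΣR = 3.670×10^-4 + 0.2351 + 0.2668 + 0.3509 = 0.8532 m·K/W
Q' = ΔT/ΣR = (91.8 °C − 30.8 °C)/0.8532 = 71.50 W/m
From the inner boundary to the PTFE/rubber interface, ΣR_partial = 0.2355 m·K/W.
T_interface = T_in − Q'·ΣR_partial = 91.8 °C − (71.50)(0.2355) = 75.0 °C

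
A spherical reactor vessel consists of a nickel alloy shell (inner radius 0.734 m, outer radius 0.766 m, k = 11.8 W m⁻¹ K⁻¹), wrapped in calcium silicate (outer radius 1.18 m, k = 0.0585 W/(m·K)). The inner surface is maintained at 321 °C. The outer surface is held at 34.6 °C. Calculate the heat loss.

Treat each layer as a resistance in series:
  R_nickel alloy = (1/0.734 − 1/0.766)/(4πk) = 0.05691/(4π·11.8) = 3.838×10^-4 K/W
  R_calcium silicate = (1/0.766 − 1/1.18)/(4πk) = 0.4580/(4π·0.0585) = 0.6231 K/W
ΣR = 3.838×10^-4 + 0.6231 = 0.6235 K/W
Q = ΔT/ΣR = (321 °C − 34.6 °C)/0.6235 = 459 W

Q = 459 W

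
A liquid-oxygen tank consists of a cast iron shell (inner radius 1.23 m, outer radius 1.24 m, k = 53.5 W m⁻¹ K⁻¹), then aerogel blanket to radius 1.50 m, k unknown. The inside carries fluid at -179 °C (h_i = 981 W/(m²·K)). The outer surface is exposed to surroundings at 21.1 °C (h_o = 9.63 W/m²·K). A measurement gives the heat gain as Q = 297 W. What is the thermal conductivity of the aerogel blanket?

ΣR = ΔT/Q = |-179 − 21.1|/297 = 0.6737 K/W
Known resistances:
  R_conv,in = 1/(4πr²h) = 1/(4π·1.23²·981) = 5.362×10^-5 K/W
  R_cast iron = (1/1.23 − 1/1.24)/(4πk) = 0.006557/(4π·53.5) = 9.752×10^-6 K/W
  R_conv,out = 1/(4πr²h) = 1/(4π·1.50²·9.63) = 0.003673 K/W
R_aerogel blanket = ΣR − ΣR_known = 0.6737 − 0.003736 = 0.6700 K/W
(1/r₁−1/r₂)/(4πk) = 0.6700 ⇒ k = 0.1398/(4π·0.6700) = 0.0166 W/m·K

k = 0.0166 W/m·K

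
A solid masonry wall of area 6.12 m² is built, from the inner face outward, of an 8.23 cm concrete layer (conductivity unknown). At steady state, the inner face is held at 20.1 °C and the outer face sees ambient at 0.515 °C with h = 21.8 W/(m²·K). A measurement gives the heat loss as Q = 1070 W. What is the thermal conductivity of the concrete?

k = 1.24 W/m·K

ΣR = ΔT/Q = |20.1 − 0.515|/1070 = 0.01830 K/W
Known resistances:
  R_conv,out = 1/(hA) = 1/(21.8·6.12) = 0.007495 K/W
R_concrete = ΣR − ΣR_known = 0.01830 − 0.007495 = 0.01081 K/W
L/(kA) = 0.01081 ⇒ k = 0.0823/(0.01081·6.12) = 1.24 W/m·K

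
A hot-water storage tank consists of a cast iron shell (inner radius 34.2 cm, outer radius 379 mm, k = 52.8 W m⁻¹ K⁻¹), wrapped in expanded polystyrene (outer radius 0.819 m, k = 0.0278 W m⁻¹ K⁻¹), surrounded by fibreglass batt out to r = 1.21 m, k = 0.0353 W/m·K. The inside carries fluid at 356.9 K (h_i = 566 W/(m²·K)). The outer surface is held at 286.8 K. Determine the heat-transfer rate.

Q = 14.2 W

Series thermal resistances, inner to outer:
  R_conv,in = 1/(4πr²h) = 1/(4π·0.342²·566) = 0.001202 K/W
  R_cast iron = (1/0.342 − 1/0.379)/(4πk) = 0.2855/(4π·52.8) = 4.302×10^-4 K/W
  R_expanded polystyrene = (1/0.379 − 1/0.819)/(4πk) = 1.418/(4π·0.0278) = 4.058 K/W
  R_fibreglass batt = (1/0.819 − 1/1.21)/(4πk) = 0.3946/(4π·0.0353) = 0.8895 K/W
ΣR = 0.001202 + 4.302×10^-4 + 4.058 + 0.8895 = 4.949 K/W
Q = ΔT/ΣR = (356.9 K − 286.8 K)/4.949 = 14.2 W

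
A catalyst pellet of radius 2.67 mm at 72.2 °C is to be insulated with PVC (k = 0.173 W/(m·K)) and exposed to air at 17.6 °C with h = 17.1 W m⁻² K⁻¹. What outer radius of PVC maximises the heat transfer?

For a sphere, r_cr = 2k_ins/h = 2·0.173/17.1 = 0.0202 m = 2.02 cm

r_cr = 2.02 cm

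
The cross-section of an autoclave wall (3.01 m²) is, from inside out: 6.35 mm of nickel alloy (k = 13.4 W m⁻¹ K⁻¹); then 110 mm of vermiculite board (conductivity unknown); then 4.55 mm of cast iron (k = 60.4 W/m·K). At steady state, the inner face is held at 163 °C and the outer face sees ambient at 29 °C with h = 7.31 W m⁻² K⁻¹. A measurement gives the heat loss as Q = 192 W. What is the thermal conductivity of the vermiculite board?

k = 0.0560 W/m·K

ΣR = ΔT/Q = |163 − 29|/192 = 0.6979 K/W
Known resistances:
  R_nickel alloy = L/(kA) = 0.00635/(13.4·3.01) = 1.574×10^-4 K/W
  R_cast iron = L/(kA) = 0.00455/(60.4·3.01) = 2.503×10^-5 K/W
  R_conv,out = 1/(hA) = 1/(7.31·3.01) = 0.04545 K/W
R_vermiculite board = ΣR − ΣR_known = 0.6979 − 0.04563 = 0.6523 K/W
L/(kA) = 0.6523 ⇒ k = 0.110/(0.6523·3.01) = 0.0560 W/m·K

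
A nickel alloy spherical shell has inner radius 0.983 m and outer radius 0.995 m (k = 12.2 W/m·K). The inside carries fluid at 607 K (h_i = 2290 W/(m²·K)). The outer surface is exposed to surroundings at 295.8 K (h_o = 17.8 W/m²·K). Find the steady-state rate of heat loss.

Q = 67200 W

Treat each layer as a resistance in series:
  R_conv,in = 1/(4πr²h) = 1/(4π·0.983²·2290) = 3.596×10^-5 K/W
  R_nickel alloy = (1/0.983 − 1/0.995)/(4πk) = 0.01227/(4π·12.2) = 8.003×10^-5 K/W
  R_conv,out = 1/(4πr²h) = 1/(4π·0.995²·17.8) = 0.004516 K/W
ΣR = 3.596×10^-5 + 8.003×10^-5 + 0.004516 = 0.004632 K/W
Q = ΔT/ΣR = (607 K − 295.8 K)/0.004632 = 67200 W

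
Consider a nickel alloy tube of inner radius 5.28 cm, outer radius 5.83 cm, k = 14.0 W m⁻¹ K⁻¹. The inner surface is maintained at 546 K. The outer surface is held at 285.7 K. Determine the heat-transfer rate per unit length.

Q' = 231 kW/m

Q' = 2πk·ΔT/ln(r₂/r₁) = 2π × 14.0 × 260.3 / ln(0.0583/0.0528) = 2.31×10^5 W/m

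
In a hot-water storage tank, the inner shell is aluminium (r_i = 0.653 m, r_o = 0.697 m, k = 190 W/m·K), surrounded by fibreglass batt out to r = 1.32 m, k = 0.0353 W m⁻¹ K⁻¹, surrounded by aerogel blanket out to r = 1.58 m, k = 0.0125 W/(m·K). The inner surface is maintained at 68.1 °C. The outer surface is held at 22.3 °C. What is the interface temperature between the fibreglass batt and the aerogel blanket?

T = 38.0 °C

Resistance network (inner→outer):
  R_aluminium = (1/0.653 − 1/0.697)/(4πk) = 0.09667/(4π·190) = 4.049×10^-5 K/W
  R_fibreglass batt = (1/0.697 − 1/1.32)/(4πk) = 0.6771/(4π·0.0353) = 1.526 K/W
  R_aerogel blanket = (1/1.32 − 1/1.58)/(4πk) = 0.1247/(4π·0.0125) = 0.7936 K/W
ΣR = 4.049×10^-5 + 1.526 + 0.7936 = 2.320 K/W
Q = ΔT/ΣR = (68.1 °C − 22.3 °C)/2.320 = 19.74 W
From the inner boundary to the fibreglass batt/aerogel blanket interface, ΣR_partial = 1.526 K/W.
T_interface = T_in − Q·ΣR_partial = 68.1 °C − (19.74)(1.526) = 38.0 °C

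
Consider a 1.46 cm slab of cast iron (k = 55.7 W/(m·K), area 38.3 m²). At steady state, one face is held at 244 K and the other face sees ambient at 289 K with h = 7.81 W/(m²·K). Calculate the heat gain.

Treat each layer as a resistance in series:
  R_cast iron = L/(kA) = 0.0146/(55.7·38.3) = 6.844×10^-6 K/W
  R_conv,out = 1/(hA) = 1/(7.81·38.3) = 0.003343 K/W
ΣR = 6.844×10^-6 + 0.003343 = 0.003350 K/W
Q = ΔT/ΣR = (244 K − 289 K)/0.003350 = -13400 W
(Negative Q ⇒ heat flows inward; heat gain = 13400 W.)

Q = 13.4 kW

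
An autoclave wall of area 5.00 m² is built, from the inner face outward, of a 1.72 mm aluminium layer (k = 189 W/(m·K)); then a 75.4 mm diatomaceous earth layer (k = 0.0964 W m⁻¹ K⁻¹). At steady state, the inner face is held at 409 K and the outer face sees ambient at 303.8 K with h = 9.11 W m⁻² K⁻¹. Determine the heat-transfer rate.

Q = 590 W

Series thermal resistances, inner to outer:
  R_aluminium = L/(kA) = 0.00172/(189·5.00) = 1.820×10^-6 K/W
  R_diatomaceous earth = L/(kA) = 0.0754/(0.0964·5.00) = 0.1564 K/W
  R_conv,out = 1/(hA) = 1/(9.11·5.00) = 0.02195 K/W
ΣR = 1.820×10^-6 + 0.1564 + 0.02195 = 0.1784 K/W
Q = ΔT/ΣR = (409 K − 303.8 K)/0.1784 = 590 W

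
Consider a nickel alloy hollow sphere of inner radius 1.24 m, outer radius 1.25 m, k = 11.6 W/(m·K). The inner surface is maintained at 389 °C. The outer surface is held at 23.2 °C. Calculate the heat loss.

Q = 4πk·ΔT/(1/r₁ − 1/r₂) = 4π × 11.6 × 365.8 / (1/1.24 − 1/1.25) = 8.27×10^6 W

Q = 8.27×10^6 W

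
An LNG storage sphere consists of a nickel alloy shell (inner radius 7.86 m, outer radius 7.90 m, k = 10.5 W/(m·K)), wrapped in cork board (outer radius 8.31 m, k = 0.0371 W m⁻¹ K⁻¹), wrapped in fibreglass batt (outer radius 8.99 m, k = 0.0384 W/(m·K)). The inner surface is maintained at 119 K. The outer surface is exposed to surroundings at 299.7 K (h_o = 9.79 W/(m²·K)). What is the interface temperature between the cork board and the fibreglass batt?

T = 193.8 K

Resistance network (inner→outer):
  R_nickel alloy = (1/7.86 − 1/7.90)/(4πk) = 6.442×10^-4/(4π·10.5) = 4.882×10^-6 K/W
  R_cork board = (1/7.90 − 1/8.31)/(4πk) = 0.006245/(4π·0.0371) = 0.01340 K/W
  R_fibreglass batt = (1/8.31 − 1/8.99)/(4πk) = 0.009102/(4π·0.0384) = 0.01886 K/W
  R_conv,out = 1/(4πr²h) = 1/(4π·8.99²·9.79) = 1.006×10^-4 K/W
ΣR = 4.882×10^-6 + 0.01340 + 0.01886 + 1.006×10^-4 = 0.03237 K/W
Q = ΔT/ΣR = (119 K − 299.7 K)/0.03237 = -5582 W
From the inner boundary to the cork board/fibreglass batt interface, ΣR_partial = 0.01340 K/W.
T_interface = T_in − Q·ΣR_partial = 119 K − (-5582)(0.01340) = 193.8 K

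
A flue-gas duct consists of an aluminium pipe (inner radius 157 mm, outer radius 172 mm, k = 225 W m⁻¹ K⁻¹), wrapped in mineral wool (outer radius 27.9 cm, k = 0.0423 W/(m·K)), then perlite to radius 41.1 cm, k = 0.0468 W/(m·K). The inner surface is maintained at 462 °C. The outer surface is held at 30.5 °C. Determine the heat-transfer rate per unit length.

Q' = 138 W/m

Treat each layer as a resistance in series:
  R'_aluminium = ln(0.172/0.157)/(2πk) = 0.09125/(2π·225) = 6.455×10^-5 m·K/W
  R'_mineral wool = ln(0.279/0.172)/(2πk) = 0.4837/(2π·0.0423) = 1.820 m·K/W
  R'_perlite = ln(0.411/0.279)/(2πk) = 0.3874/(2π·0.0468) = 1.317 m·K/W
ΣR = 6.455×10^-5 + 1.820 + 1.317 = 3.137 m·K/W
Q' = ΔT/ΣR = (462 °C − 30.5 °C)/3.137 = 138 W/m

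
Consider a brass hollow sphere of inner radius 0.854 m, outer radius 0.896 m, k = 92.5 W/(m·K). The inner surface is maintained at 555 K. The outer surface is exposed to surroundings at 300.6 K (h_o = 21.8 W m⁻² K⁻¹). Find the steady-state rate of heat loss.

Q = 55400 W

Resistance network (inner→outer):
  R_brass = (1/0.854 − 1/0.896)/(4πk) = 0.05489/(4π·92.5) = 4.722×10^-5 K/W
  R_conv,out = 1/(4πr²h) = 1/(4π·0.896²·21.8) = 0.004547 K/W
ΣR = 4.722×10^-5 + 0.004547 = 0.004594 K/W
Q = ΔT/ΣR = (555 K − 300.6 K)/0.004594 = 55400 W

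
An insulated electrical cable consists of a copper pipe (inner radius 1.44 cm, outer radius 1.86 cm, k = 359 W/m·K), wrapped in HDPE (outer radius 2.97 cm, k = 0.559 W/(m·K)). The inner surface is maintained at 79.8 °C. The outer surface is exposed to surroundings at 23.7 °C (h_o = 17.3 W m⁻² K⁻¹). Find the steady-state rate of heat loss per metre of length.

Series thermal resistances, inner to outer:
  R'_copper = ln(0.0186/0.0144)/(2πk) = 0.2559/(2π·359) = 1.135×10^-4 m·K/W
  R'_HDPE = ln(0.0297/0.0186)/(2πk) = 0.4680/(2π·0.559) = 0.1332 m·K/W
  R'_conv,out = 1/(2πr h) = 1/(2π·0.0297·17.3) = 0.3098 m·K/W
ΣR = 1.135×10^-4 + 0.1332 + 0.3098 = 0.4431 m·K/W
Q' = ΔT/ΣR = (79.8 °C − 23.7 °C)/0.4431 = 127 W/m

Q' = 127 W/m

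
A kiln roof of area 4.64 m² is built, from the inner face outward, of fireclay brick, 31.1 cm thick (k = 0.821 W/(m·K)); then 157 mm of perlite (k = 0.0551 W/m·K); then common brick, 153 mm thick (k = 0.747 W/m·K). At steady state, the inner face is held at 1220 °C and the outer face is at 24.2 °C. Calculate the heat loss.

Q = 1620 W

Series thermal resistances, inner to outer:
  R_fireclay brick = L/(kA) = 0.311/(0.821·4.64) = 0.08164 K/W
  R_perlite = L/(kA) = 0.157/(0.0551·4.64) = 0.6141 K/W
  R_common brick = L/(kA) = 0.153/(0.747·4.64) = 0.04414 K/W
ΣR = 0.08164 + 0.6141 + 0.04414 = 0.7399 K/W
Q = ΔT/ΣR = (1220 °C − 24.2 °C)/0.7399 = 1620 W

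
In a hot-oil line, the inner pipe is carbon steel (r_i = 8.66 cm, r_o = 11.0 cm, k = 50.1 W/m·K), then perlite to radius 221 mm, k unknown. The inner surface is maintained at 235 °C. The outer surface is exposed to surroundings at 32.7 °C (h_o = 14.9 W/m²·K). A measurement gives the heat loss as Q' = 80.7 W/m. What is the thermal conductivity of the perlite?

ΣR = ΔT/Q' = |235 − 32.7|/80.7 = 2.507 m·K/W
Known resistances:
  R'_carbon steel = ln(0.110/0.0866)/(2πk) = 0.2392/(2π·50.1) = 7.598×10^-4 m·K/W
  R'_conv,out = 1/(2πr h) = 1/(2π·0.221·14.9) = 0.04833 m·K/W
R_perlite = ΣR − ΣR_known = 2.507 − 0.04909 = 2.458 m·K/W
ln(r₂/r₁)/(2πk) = 2.458 ⇒ k = 0.6977/(2π·2.458) = 0.0452 W/m·K

k = 0.0452 W/m·K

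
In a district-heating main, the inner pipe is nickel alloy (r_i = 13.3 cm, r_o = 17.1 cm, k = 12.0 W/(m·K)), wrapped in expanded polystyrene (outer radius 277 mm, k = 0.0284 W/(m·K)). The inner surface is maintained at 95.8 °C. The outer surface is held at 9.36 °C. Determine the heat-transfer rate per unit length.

Resistance network (inner→outer):
  R'_nickel alloy = ln(0.171/0.133)/(2πk) = 0.2513/(2π·12.0) = 0.003333 m·K/W
  R'_expanded polystyrene = ln(0.277/0.171)/(2πk) = 0.4824/(2π·0.0284) = 2.703 m·K/W
ΣR = 0.003333 + 2.703 = 2.706 m·K/W
Q' = ΔT/ΣR = (95.8 °C − 9.36 °C)/2.706 = 31.9 W/m

Q' = 31.9 W/m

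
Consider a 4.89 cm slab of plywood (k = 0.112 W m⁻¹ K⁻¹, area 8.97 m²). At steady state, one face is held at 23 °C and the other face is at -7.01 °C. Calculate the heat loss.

Q = 617 W

Q = kA·ΔT/L = 0.112 × 8.97 × |23 °C − -7.01 °C| / 0.0489 = 617 W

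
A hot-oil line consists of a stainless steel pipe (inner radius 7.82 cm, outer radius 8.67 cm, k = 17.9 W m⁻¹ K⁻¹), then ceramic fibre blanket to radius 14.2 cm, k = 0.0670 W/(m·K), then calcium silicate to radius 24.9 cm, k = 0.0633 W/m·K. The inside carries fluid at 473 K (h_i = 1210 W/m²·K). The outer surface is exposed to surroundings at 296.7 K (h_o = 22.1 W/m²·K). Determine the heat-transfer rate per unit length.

Treat each layer as a resistance in series:
  R'_conv,in = 1/(2πr h) = 1/(2π·0.0782·1210) = 0.001682 m·K/W
  R'_stainless steel = ln(0.0867/0.0782)/(2πk) = 0.1032/(2π·17.9) = 9.174×10^-4 m·K/W
  R'_ceramic fibre blanket = ln(0.142/0.0867)/(2πk) = 0.4934/(2π·0.0670) = 1.172 m·K/W
  R'_calcium silicate = ln(0.249/0.142)/(2πk) = 0.5616/(2π·0.0633) = 1.412 m·K/W
  R'_conv,out = 1/(2πr h) = 1/(2π·0.249·22.1) = 0.02892 m·K/W
ΣR = 0.001682 + 9.174×10^-4 + 1.172 + 1.412 + 0.02892 = 2.616 m·K/W
Q' = ΔT/ΣR = (473 K − 296.7 K)/2.616 = 67.4 W/m

Q' = 67.4 W/m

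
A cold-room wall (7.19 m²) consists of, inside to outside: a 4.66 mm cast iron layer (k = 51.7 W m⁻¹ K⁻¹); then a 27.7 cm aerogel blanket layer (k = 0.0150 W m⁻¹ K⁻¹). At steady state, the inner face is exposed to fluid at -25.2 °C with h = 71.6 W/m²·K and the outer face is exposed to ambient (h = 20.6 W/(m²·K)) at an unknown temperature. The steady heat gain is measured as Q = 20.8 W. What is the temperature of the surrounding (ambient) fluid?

T_out = 28.4 °C

Sum the resistances:
  R_conv,in = 1/(hA) = 1/(71.6·7.19) = 0.001942 K/W
  R_cast iron = L/(kA) = 0.00466/(51.7·7.19) = 1.254×10^-5 K/W
  R_aerogel blanket = L/(kA) = 0.277/(0.0150·7.19) = 2.568 K/W
  R_conv,out = 1/(hA) = 1/(20.6·7.19) = 0.006752 K/W
ΣR = 2.577 K/W
ΔT = Q·ΣR = 20.8 × 2.577 = 53.60 K
Heat flows inward, so T_out = T_in + ΔT = -25.2 + 53.60 = 28.4 °C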